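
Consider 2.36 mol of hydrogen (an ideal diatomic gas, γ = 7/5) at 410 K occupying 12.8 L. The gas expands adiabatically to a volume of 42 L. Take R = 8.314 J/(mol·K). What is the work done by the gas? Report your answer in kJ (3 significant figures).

Adiabatic: TV^(γ−1) = const with γ = 7/5.
T₂ = T₁ (V₁/V₂)^(γ−1) = 410 × (12.8/42)^0.4 = 410 × 0.6217 = 254.9 K.
W_by = nCᵥ(T₁ − T₂) = (2.36)(20.79)(410 − 254.9) = 7608 J.

W ≈ 7.61 kJ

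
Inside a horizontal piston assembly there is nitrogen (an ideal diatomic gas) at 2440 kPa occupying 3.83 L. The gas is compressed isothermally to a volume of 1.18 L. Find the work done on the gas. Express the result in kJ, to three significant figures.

W ≈ 11.0 kJ

Isothermal: W = nRT ln(V₂/V₁) = P₁V₁ ln(V₂/V₁).
P₁V₁ = (2440 kPa)(3.83 L) = 9345 J.
W = 9345 × ln(1.18/3.83) = 9345 × -1.177
W_by_gas = -11003 J; work on gas = −W_by = 11003 J.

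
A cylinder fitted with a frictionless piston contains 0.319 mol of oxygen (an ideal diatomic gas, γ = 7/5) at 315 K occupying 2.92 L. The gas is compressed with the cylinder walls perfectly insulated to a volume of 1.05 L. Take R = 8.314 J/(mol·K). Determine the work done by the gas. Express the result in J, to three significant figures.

Adiabatic: TV^(γ−1) = const with γ = 7/5.
T₂ = T₁ (V₁/V₂)^(γ−1) = 315 × (2.92/1.05)^0.4 = 315 × 1.505 = 474.2 K.
W_by = nCᵥ(T₁ − T₂) = (0.319)(20.79)(315 − 474.2) = -1056 J.

W ≈ -1060 J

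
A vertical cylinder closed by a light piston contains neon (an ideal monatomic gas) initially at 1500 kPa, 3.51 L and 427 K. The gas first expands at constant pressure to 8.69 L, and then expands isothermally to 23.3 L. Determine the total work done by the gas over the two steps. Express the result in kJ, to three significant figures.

W_total ≈ 20.6 kJ

Step 1 (isobaric): W = PΔV = (1500 kPa)(8.69 − 3.51 L) = 7770 J.
After step 1: P = 1500 kPa, V = 8.69 L, T = 1057 K.
Step 2 (isothermal): W = P₁V₁ ln(V₂/V₁) = (13035) ln(23.3/8.69) = 12856 J.
W_total = 7770 + 12856 = 20626 J.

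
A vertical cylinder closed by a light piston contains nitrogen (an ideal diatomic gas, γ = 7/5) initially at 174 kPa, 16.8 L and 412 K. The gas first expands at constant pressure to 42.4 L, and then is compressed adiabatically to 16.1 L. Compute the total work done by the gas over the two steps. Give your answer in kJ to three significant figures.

Step 1 (isobaric): W = PΔV = (174 kPa)(42.4 − 16.8 L) = 4454 J.
After step 1: P = 174 kPa, V = 42.4 L, T = 1040 K.
Step 2 (adiabatic): W = (P₁V₁ − P₂V₂)/(γ−1) = (7378 − 10868)/0.4 = -8725 J.
W_total = 4454 − 8725 = -4270 J.

W_total ≈ -4.27 kJ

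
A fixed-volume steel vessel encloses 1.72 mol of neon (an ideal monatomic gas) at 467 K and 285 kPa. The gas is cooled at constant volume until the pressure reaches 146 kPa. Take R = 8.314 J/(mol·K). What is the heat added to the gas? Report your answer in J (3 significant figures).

Constant volume ⇒ W = 0, so Q = ΔU = nCᵥΔT with Cᵥ = 3R/2 = 12.47 J/(mol·K).
At constant V, T₂/T₁ = P₂/P₁ ⇒ ΔT = T₁(P₂/P₁ − 1) = 467·(146/285 − 1) = -227.8 K.
ΔU = (1.72)(12.47)(-227.8) = -4886 J.

Q ≈ -4890 J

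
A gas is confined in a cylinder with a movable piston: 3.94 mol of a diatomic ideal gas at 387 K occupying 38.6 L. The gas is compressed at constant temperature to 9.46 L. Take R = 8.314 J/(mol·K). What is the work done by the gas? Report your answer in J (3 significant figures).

W ≈ -17800 J

Isothermal: W = nRT ln(V₂/V₁).
W = (3.94)(8.314)(387) × ln(9.46/38.6)
  = 12677 × -1.406
W_by_gas = -17826 J.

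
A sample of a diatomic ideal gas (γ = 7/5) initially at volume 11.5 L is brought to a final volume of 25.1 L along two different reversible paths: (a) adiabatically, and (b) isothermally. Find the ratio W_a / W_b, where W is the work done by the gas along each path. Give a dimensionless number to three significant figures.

W_a / W_b ≈ 0.859

Path (a) adiabatic: W = P₁V₁(1 − (V₁/V₂)^(γ−1))/(γ−1) → W_a/(P₁V₁) = 0.6704.
Path (b) isothermal: W = P₁V₁ ln(V₂/V₁) → W_b/(P₁V₁) = 0.7805.
W_a / W_b = 0.6704 / 0.7805 = 0.8589.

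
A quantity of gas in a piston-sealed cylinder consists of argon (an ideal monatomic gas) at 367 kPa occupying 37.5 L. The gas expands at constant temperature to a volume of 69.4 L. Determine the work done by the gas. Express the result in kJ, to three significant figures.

Isothermal: W = nRT ln(V₂/V₁) = P₁V₁ ln(V₂/V₁).
P₁V₁ = (367 kPa)(37.5 L) = 13762 J.
W = 13762 × ln(69.4/37.5) = 13762 × 0.6155
W_by_gas = 8471 J.

W ≈ 8.47 kJ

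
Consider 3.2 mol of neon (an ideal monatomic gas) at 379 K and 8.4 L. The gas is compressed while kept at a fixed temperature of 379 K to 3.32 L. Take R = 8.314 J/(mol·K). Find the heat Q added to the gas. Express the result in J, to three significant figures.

Q ≈ -9360 J

Isothermal ⇒ ΔU = 0, so Q = W = nRT ln(V₂/V₁).
Q = (3.2)(8.314)(379) ln(3.32/8.4) = 10083 × -0.9283 = -9360 J.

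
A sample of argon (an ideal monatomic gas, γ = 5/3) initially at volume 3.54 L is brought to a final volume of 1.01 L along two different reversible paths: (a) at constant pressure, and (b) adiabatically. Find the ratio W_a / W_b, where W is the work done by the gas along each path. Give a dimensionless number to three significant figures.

W_a / W_b ≈ 0.364

Path (a) isobaric: W = P₁(V₂ − V₁) → W_a/(P₁V₁) = -0.7147.
Path (b) adiabatic: W = P₁V₁(1 − (V₁/V₂)^(γ−1))/(γ−1) → W_b/(P₁V₁) = -1.961.
W_a / W_b = -0.7147 / -1.961 = 0.3644.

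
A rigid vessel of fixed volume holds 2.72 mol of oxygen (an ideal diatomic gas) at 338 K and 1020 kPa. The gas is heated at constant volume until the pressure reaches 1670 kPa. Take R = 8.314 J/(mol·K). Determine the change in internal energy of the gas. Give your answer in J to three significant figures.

ΔU ≈ 12200 J

Constant volume ⇒ W = 0, so Q = ΔU = nCᵥΔT with Cᵥ = 5R/2 = 20.79 J/(mol·K).
At constant V, T₂/T₁ = P₂/P₁ ⇒ ΔT = T₁(P₂/P₁ − 1) = 338·(1670/1020 − 1) = 215.4 K.
ΔU = (2.72)(20.79)(215.4) = 12177 J.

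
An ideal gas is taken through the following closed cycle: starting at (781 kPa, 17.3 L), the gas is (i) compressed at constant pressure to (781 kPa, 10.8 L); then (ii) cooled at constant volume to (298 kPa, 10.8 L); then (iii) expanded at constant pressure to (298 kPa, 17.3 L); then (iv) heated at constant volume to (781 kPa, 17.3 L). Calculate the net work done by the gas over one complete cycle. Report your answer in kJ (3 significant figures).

W_net ≈ -3.14 kJ

Constant-volume legs do no work.
W(i) = (781)(10.8 − 17.3) = -5076 J; W(iii) = (298)(17.3 − 10.8) = 1937 J.
W_net = -5076 + 1937 = -3140 J (the counter-clockwise enclosed area).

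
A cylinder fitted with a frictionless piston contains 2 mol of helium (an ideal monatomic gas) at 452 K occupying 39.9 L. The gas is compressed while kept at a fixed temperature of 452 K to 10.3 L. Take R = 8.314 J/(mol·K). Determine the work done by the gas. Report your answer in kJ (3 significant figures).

W ≈ -10.2 kJ

Isothermal: W = nRT ln(V₂/V₁).
W = (2)(8.314)(452) × ln(10.3/39.9)
  = 7516 × -1.354
W_by_gas = -10178 J.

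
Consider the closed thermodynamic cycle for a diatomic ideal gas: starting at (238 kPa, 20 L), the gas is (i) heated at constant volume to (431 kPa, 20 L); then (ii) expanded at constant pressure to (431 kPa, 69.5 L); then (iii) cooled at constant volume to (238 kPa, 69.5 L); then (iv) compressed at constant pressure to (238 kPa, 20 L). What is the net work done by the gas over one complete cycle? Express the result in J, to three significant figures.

W_net ≈ 9550 J

Constant-volume legs do no work.
W(ii) = (431)(69.5 − 20) = 21334 J; W(iv) = (238)(20 − 69.5) = -11781 J.
W_net = 21334 − 11781 = 9554 J (the clockwise enclosed area).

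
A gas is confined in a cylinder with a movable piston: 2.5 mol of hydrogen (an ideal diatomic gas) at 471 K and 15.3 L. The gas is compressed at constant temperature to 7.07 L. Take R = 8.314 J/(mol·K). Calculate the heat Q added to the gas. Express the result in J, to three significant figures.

Isothermal ⇒ ΔU = 0, so Q = W = nRT ln(V₂/V₁).
Q = (2.5)(8.314)(471) ln(7.07/15.3) = 9790 × -0.772 = -7558 J.

Q ≈ -7560 J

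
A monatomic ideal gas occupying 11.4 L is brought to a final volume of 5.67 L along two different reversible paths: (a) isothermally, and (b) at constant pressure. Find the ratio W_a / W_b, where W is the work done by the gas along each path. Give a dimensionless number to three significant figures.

Path (a) isothermal: W = P₁V₁ ln(V₂/V₁) → W_a/(P₁V₁) = -0.6984.
Path (b) isobaric: W = P₁(V₂ − V₁) → W_b/(P₁V₁) = -0.5026.
W_a / W_b = -0.6984 / -0.5026 = 1.39.

W_a / W_b ≈ 1.39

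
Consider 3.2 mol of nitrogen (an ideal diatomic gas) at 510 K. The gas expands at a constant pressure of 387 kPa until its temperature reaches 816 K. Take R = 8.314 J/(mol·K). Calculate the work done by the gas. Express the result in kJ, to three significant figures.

Isobaric: W = P ΔV = nR ΔT.
W = (3.2)(8.314)(816 − 510) = 8141 J.

W ≈ 8.14 kJ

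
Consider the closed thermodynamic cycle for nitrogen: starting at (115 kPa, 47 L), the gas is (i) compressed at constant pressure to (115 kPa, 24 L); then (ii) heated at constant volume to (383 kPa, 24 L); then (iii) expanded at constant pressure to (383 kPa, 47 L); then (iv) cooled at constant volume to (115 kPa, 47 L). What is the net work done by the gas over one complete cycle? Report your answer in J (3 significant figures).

Constant-volume legs do no work.
W(i) = (115)(24 − 47) = -2645 J; W(iii) = (383)(47 − 24) = 8809 J.
W_net = -2645 + 8809 = 6164 J (the clockwise enclosed area).

W_net ≈ 6160 J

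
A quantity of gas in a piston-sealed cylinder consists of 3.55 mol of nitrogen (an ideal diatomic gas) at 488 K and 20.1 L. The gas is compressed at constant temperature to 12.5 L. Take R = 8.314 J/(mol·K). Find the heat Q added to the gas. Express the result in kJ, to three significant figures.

Q ≈ -6.84 kJ

Isothermal ⇒ ΔU = 0, so Q = W = nRT ln(V₂/V₁).
Q = (3.55)(8.314)(488) ln(12.5/20.1) = 14403 × -0.475 = -6841 J.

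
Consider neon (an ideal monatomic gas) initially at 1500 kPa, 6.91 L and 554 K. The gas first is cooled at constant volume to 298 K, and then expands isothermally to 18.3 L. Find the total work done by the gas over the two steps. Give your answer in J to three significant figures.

W_total ≈ 5430 J

Step 1 (isochoric): W = 0 (constant volume).
After step 1: P = 806.9 kPa (V unchanged).
Step 2 (isothermal): W = P₁V₁ ln(V₂/V₁) = (5575) ln(18.3/6.91) = 5430 J.
W_total = 0 + 5430 = 5430 J.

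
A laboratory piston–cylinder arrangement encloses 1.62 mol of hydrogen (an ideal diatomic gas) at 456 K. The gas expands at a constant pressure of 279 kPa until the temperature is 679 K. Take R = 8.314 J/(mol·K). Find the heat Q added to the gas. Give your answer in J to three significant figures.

Q ≈ 10500 J

Isobaric: W = nRΔT = (1.62)(8.314)(223) = 3004 J.
ΔU = nCᵥΔT with Cᵥ = 5R/2: ΔU = (1.62)(20.79)(223) = 7509 J.
Q = ΔU + W = 7509 + 3004 = 10512 J.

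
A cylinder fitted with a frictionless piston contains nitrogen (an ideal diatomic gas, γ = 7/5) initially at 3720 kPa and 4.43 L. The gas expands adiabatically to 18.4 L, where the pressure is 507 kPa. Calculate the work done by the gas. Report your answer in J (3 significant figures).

W ≈ 17900 J

Adiabatic: W = (P₁V₁ − P₂V₂)/(γ − 1) with γ = 7/5.
P₁V₁ = 16480 J, P₂V₂ = 9329 J.
W = (16480 − 9329) / 0.4 = 17877 J.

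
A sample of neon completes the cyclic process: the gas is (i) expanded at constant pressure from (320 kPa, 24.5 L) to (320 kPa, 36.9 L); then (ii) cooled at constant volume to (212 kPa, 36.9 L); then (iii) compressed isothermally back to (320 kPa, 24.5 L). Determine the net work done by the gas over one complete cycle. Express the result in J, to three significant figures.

W_net ≈ 764 J

Leg (i): W = PΔV = (320)(36.9 − 24.5) = 3968 J.
Leg (ii): W = 0.
Leg (iii): W = PᵢVᵢ ln(V_f/Vᵢ) = (7823) ln(24.5/36.9) = -3204 J.
W_net = 3968 − 3204 = 764.3 J.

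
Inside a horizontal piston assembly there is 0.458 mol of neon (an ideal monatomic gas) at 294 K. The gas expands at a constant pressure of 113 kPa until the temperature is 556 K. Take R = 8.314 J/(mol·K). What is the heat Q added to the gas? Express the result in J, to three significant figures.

Q ≈ 2490 J

Isobaric: W = nRΔT = (0.458)(8.314)(262) = 997.6 J.
ΔU = nCᵥΔT with Cᵥ = 3R/2: ΔU = (0.458)(12.47)(262) = 1496 J.
Q = ΔU + W = 1496 + 997.6 = 2494 J.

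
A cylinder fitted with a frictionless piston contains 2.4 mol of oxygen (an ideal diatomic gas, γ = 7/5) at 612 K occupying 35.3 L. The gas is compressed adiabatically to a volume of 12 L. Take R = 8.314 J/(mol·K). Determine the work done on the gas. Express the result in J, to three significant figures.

Adiabatic: TV^(γ−1) = const with γ = 7/5.
T₂ = T₁ (V₁/V₂)^(γ−1) = 612 × (35.3/12)^0.4 = 612 × 1.54 = 942.3 K.
W_by = nCᵥ(T₁ − T₂) = (2.4)(20.79)(612 − 942.3) = -16477 J.
Work on gas = −W_by = 16477 J.

W ≈ 16500 J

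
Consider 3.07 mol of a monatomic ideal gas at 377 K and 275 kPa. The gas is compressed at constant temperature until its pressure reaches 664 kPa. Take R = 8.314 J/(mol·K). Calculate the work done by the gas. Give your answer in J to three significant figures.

W ≈ -8480 J

Isothermal process: W = nRT ln(V₂/V₁) = nRT ln(P₁/P₂).
W = (3.07)(8.314)(377) × ln(275/664)
  = 9623 × ln(0.4142) = 9623 × -0.8815
W_by_gas = -8482 J.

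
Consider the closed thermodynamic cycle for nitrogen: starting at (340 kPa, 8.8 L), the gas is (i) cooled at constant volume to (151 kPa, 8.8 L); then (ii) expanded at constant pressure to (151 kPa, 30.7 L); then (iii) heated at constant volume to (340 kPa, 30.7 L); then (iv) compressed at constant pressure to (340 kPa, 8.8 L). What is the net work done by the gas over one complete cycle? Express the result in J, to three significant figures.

Constant-volume legs do no work.
W(ii) = (151)(30.7 − 8.8) = 3307 J; W(iv) = (340)(8.8 − 30.7) = -7446 J.
W_net = 3307 − 7446 = -4139 J (the counter-clockwise enclosed area).

W_net ≈ -4140 J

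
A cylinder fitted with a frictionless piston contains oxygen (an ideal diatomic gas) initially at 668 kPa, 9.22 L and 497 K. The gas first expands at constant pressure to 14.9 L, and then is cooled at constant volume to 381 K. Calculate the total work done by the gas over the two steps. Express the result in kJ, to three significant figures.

Step 1 (isobaric): W = PΔV = (668 kPa)(14.9 − 9.22 L) = 3794 J.
Step 2 (isochoric): W = 0 (constant volume).
W_total = 3794 + 0 = 3794 J.

W_total ≈ 3.79 kJ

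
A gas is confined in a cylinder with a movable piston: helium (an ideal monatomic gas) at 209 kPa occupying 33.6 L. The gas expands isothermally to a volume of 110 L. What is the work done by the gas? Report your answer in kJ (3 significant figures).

Isothermal: W = nRT ln(V₂/V₁) = P₁V₁ ln(V₂/V₁).
P₁V₁ = (209 kPa)(33.6 L) = 7022 J.
W = 7022 × ln(110/33.6) = 7022 × 1.186
W_by_gas = 8328 J.

W ≈ 8.33 kJ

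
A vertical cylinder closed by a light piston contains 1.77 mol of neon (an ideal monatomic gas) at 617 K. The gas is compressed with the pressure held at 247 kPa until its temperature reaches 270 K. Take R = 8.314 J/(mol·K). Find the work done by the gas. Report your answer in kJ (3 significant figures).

W ≈ -5.11 kJ

Isobaric: W = P ΔV = nR ΔT.
W = (1.77)(8.314)(270 − 617) = -5106 J.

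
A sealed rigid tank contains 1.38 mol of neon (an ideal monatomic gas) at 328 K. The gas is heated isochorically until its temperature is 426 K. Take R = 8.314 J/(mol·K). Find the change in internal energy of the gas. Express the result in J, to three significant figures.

Constant volume ⇒ W = 0, so Q = ΔU = nCᵥΔT with Cᵥ = 3R/2 = 12.47 J/(mol·K).
ΔU = (1.38)(12.47)(426 − 328) = 1687 J.

ΔU ≈ 1690 J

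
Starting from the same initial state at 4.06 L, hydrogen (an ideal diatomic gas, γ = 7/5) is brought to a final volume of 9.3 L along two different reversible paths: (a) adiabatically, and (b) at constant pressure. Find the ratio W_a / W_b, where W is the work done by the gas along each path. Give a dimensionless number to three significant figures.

W_a / W_b ≈ 0.547

Path (a) adiabatic: W = P₁V₁(1 − (V₁/V₂)^(γ−1))/(γ−1) → W_a/(P₁V₁) = 0.7054.
Path (b) isobaric: W = P₁(V₂ − V₁) → W_b/(P₁V₁) = 1.291.
W_a / W_b = 0.7054 / 1.291 = 0.5466.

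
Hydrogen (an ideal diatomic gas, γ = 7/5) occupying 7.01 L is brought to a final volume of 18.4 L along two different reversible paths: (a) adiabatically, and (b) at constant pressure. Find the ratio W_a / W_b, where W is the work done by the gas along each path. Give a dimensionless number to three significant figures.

Path (a) adiabatic: W = P₁V₁(1 − (V₁/V₂)^(γ−1))/(γ−1) → W_a/(P₁V₁) = 0.8006.
Path (b) isobaric: W = P₁(V₂ − V₁) → W_b/(P₁V₁) = 1.625.
W_a / W_b = 0.8006 / 1.625 = 0.4927.

W_a / W_b ≈ 0.493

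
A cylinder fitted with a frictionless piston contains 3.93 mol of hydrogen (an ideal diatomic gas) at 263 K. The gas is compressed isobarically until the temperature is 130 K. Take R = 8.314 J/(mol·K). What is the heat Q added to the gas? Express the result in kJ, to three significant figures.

Q ≈ -15.2 kJ

Isobaric: W = nRΔT = (3.93)(8.314)(-133) = -4346 J.
ΔU = nCᵥΔT with Cᵥ = 5R/2: ΔU = (3.93)(20.79)(-133) = -10864 J.
Q = ΔU + W = -10864 − 4346 = -15210 J.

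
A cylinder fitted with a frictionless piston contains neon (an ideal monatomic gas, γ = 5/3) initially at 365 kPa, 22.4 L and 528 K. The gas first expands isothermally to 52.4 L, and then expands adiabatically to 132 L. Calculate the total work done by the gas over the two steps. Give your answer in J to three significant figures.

Step 1 (isothermal): W = P₁V₁ ln(V₂/V₁) = (8176) ln(52.4/22.4) = 6948 J.
After step 1: P = 156 kPa, V = 52.4 L, T = 528 K.
Step 2 (adiabatic): W = (P₁V₁ − P₂V₂)/(γ−1) = (8176 − 4416)/0.667 = 5640 J.
W_total = 6948 + 5640 = 12588 J.

W_total ≈ 12600 J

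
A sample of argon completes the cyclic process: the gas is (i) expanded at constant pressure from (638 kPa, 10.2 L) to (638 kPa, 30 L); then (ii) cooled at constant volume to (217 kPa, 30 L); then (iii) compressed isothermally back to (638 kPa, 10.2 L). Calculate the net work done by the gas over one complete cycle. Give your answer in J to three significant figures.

Leg (i): W = PΔV = (638)(30 − 10.2) = 12632 J.
Leg (ii): W = 0.
Leg (iii): W = PᵢVᵢ ln(V_f/Vᵢ) = (6510) ln(10.2/30) = -7023 J.
W_net = 12632 − 7023 = 5609 J.

W_net ≈ 5610 J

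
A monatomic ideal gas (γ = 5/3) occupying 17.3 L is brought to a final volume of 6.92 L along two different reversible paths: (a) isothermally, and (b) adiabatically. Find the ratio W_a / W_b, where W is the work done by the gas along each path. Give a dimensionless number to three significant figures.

Path (a) isothermal: W = P₁V₁ ln(V₂/V₁) → W_a/(P₁V₁) = -0.9163.
Path (b) adiabatic: W = P₁V₁(1 − (V₁/V₂)^(γ−1))/(γ−1) → W_b/(P₁V₁) = -1.263.
W_a / W_b = -0.9163 / -1.263 = 0.7255.

W_a / W_b ≈ 0.725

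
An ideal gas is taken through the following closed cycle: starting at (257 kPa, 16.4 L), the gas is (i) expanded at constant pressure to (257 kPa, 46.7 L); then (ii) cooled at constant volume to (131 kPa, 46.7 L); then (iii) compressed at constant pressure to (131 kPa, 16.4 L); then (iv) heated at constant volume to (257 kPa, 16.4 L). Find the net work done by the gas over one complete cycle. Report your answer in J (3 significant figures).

W_net ≈ 3820 J

Constant-volume legs do no work.
W(i) = (257)(46.7 − 16.4) = 7787 J; W(iii) = (131)(16.4 − 46.7) = -3969 J.
W_net = 7787 − 3969 = 3818 J (the clockwise enclosed area).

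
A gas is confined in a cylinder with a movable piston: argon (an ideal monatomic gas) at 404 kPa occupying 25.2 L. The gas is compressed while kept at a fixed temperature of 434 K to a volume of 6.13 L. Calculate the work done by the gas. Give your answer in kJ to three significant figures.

W ≈ -14.4 kJ

Isothermal: W = nRT ln(V₂/V₁) = P₁V₁ ln(V₂/V₁).
P₁V₁ = (404 kPa)(25.2 L) = 10181 J.
W = 10181 × ln(6.13/25.2) = 10181 × -1.414
W_by_gas = -14392 J.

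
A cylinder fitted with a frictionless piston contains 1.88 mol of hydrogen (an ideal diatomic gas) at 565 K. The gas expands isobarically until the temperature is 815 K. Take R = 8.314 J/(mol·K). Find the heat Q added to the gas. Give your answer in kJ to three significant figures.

Isobaric: W = nRΔT = (1.88)(8.314)(250) = 3908 J.
ΔU = nCᵥΔT with Cᵥ = 5R/2: ΔU = (1.88)(20.79)(250) = 9769 J.
Q = ΔU + W = 9769 + 3908 = 13677 J.

Q ≈ 13.7 kJ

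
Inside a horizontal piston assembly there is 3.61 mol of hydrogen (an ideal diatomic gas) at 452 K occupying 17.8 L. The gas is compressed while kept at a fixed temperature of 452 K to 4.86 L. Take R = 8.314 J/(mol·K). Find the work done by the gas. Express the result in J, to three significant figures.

W ≈ -17600 J

Isothermal: W = nRT ln(V₂/V₁).
W = (3.61)(8.314)(452) × ln(4.86/17.8)
  = 13566 × -1.298
W_by_gas = -17611 J.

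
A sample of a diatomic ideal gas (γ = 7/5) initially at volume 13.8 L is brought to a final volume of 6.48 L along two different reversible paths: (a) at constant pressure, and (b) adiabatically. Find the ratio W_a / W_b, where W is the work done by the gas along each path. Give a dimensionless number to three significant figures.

Path (a) isobaric: W = P₁(V₂ − V₁) → W_a/(P₁V₁) = -0.5304.
Path (b) adiabatic: W = P₁V₁(1 − (V₁/V₂)^(γ−1))/(γ−1) → W_b/(P₁V₁) = -0.8827.
W_a / W_b = -0.5304 / -0.8827 = 0.6009.

W_a / W_b ≈ 0.601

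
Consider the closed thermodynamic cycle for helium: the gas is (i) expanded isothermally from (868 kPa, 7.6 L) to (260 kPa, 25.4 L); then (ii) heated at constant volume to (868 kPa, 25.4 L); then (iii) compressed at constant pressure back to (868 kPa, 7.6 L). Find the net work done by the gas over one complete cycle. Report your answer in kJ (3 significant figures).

W_net ≈ -7.49 kJ

Leg (i): W = PᵢVᵢ ln(V_f/Vᵢ) = (6597) ln(25.4/7.6) = 7960 J.
Leg (ii): W = 0.
Leg (iii): W = PΔV = (868)(7.6 − 25.4) = -15450 J.
W_net = 7960 − 15450 = -7491 J.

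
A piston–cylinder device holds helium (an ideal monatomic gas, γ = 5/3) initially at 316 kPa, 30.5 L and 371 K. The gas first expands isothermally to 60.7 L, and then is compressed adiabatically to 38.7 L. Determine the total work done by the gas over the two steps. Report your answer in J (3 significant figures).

W_total ≈ 1570 J

Step 1 (isothermal): W = P₁V₁ ln(V₂/V₁) = (9638) ln(60.7/30.5) = 6633 J.
After step 1: P = 158.8 kPa, V = 60.7 L, T = 371 K.
Step 2 (adiabatic): W = (P₁V₁ − P₂V₂)/(γ−1) = (9638 − 13011)/0.667 = -5059 J.
W_total = 6633 − 5059 = 1574 J.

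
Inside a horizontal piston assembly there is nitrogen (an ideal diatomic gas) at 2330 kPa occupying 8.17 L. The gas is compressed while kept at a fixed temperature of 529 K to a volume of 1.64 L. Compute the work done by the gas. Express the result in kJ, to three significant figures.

W ≈ -30.6 kJ

Isothermal: W = nRT ln(V₂/V₁) = P₁V₁ ln(V₂/V₁).
P₁V₁ = (2330 kPa)(8.17 L) = 19036 J.
W = 19036 × ln(1.64/8.17) = 19036 × -1.606
W_by_gas = -30568 J.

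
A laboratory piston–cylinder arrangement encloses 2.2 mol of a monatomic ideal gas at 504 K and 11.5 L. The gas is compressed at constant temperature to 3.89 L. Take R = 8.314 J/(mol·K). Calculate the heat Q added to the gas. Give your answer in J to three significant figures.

Q ≈ -9990 J

Isothermal ⇒ ΔU = 0, so Q = W = nRT ln(V₂/V₁).
Q = (2.2)(8.314)(504) ln(3.89/11.5) = 9219 × -1.084 = -9992 J.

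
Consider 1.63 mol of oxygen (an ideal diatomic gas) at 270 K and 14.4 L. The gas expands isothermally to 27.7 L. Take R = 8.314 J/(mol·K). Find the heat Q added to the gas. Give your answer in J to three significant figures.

Q ≈ 2390 J

Isothermal ⇒ ΔU = 0, so Q = W = nRT ln(V₂/V₁).
Q = (1.63)(8.314)(270) ln(27.7/14.4) = 3659 × 0.6542 = 2394 J.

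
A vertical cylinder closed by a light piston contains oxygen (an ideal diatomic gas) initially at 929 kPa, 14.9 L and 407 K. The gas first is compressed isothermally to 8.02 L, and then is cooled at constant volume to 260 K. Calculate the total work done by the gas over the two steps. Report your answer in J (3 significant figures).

W_total ≈ -8570 J

Step 1 (isothermal): W = P₁V₁ ln(V₂/V₁) = (13842) ln(8.02/14.9) = -8574 J.
Step 2 (isochoric): W = 0 (constant volume).
W_total = -8574 + 0 = -8574 J.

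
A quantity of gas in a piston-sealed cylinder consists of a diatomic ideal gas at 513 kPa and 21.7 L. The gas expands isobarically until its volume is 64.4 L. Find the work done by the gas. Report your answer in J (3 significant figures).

Isobaric: W = P ΔV.
W = (513 kPa)(64.4 − 21.7 L) = (513)(42.7) = 21905 J.

W ≈ 21900 J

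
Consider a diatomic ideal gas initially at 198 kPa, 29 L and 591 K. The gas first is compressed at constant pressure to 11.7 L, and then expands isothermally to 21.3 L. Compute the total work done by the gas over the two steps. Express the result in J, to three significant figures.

Step 1 (isobaric): W = PΔV = (198 kPa)(11.7 − 29 L) = -3425 J.
After step 1: P = 198 kPa, V = 11.7 L, T = 238.4 K.
Step 2 (isothermal): W = P₁V₁ ln(V₂/V₁) = (2317) ln(21.3/11.7) = 1388 J.
W_total = -3425 + 1388 = -2037 J.

W_total ≈ -2040 J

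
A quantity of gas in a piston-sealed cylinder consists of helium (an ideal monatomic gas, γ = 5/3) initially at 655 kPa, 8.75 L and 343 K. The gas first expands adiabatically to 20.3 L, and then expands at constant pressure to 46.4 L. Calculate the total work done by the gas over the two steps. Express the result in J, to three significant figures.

W_total ≈ 7900 J

Step 1 (adiabatic): W = (P₁V₁ − P₂V₂)/(γ−1) = (5731 − 3270)/0.667 = 3691 J.
After step 1: P = 161.1 kPa, V = 20.3 L, T = 195.7 K.
Step 2 (isobaric): W = PΔV = (161.1 kPa)(46.4 − 20.3 L) = 4205 J.
W_total = 3691 + 4205 = 7896 J.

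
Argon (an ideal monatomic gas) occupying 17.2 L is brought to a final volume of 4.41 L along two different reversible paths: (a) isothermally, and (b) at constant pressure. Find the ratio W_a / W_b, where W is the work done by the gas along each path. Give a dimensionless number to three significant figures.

Path (a) isothermal: W = P₁V₁ ln(V₂/V₁) → W_a/(P₁V₁) = -1.361.
Path (b) isobaric: W = P₁(V₂ − V₁) → W_b/(P₁V₁) = -0.7436.
W_a / W_b = -1.361 / -0.7436 = 1.83.

W_a / W_b ≈ 1.83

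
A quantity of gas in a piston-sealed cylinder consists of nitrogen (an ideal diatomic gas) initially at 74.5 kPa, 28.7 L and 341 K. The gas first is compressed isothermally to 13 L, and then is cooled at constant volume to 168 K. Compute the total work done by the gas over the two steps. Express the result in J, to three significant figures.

W_total ≈ -1690 J

Step 1 (isothermal): W = P₁V₁ ln(V₂/V₁) = (2138) ln(13/28.7) = -1693 J.
Step 2 (isochoric): W = 0 (constant volume).
W_total = -1693 + 0 = -1693 J.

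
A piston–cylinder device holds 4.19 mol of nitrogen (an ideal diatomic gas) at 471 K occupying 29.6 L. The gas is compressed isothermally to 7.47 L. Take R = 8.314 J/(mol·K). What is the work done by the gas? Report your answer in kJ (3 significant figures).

W ≈ -22.6 kJ

Isothermal: W = nRT ln(V₂/V₁).
W = (4.19)(8.314)(471) × ln(7.47/29.6)
  = 16408 × -1.377
W_by_gas = -22591 J.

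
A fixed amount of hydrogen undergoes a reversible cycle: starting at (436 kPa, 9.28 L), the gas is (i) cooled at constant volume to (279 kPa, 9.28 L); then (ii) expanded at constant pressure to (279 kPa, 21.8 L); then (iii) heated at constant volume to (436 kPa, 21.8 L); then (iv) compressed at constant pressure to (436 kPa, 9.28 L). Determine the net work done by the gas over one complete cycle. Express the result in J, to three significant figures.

W_net ≈ -1970 J

Constant-volume legs do no work.
W(ii) = (279)(21.8 − 9.28) = 3493 J; W(iv) = (436)(9.28 − 21.8) = -5459 J.
W_net = 3493 − 5459 = -1966 J (the counter-clockwise enclosed area).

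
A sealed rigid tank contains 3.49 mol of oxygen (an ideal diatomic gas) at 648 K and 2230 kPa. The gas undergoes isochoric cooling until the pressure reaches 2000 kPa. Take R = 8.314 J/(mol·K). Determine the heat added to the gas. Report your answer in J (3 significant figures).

Q ≈ -4850 J

Constant volume ⇒ W = 0, so Q = ΔU = nCᵥΔT with Cᵥ = 5R/2 = 20.79 J/(mol·K).
At constant V, T₂/T₁ = P₂/P₁ ⇒ ΔT = T₁(P₂/P₁ − 1) = 648·(2000/2230 − 1) = -66.83 K.
ΔU = (3.49)(20.79)(-66.83) = -4848 J.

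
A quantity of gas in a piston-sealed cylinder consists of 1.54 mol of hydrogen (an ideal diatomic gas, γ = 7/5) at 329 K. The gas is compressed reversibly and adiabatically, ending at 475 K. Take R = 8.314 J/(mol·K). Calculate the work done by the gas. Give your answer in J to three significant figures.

W ≈ -4670 J

Adiabatic ⇒ Q = 0, so W_by = −ΔU = nCᵥ(T₁ − T₂).
Cᵥ = 5R/2 = 20.79 J/(mol·K).
W = (1.54)(20.79)(329 − 475) = -4673 J.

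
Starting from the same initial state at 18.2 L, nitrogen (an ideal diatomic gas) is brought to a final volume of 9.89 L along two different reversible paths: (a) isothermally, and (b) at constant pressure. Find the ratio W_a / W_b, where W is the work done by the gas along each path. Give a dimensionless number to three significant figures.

W_a / W_b ≈ 1.34

Path (a) isothermal: W = P₁V₁ ln(V₂/V₁) → W_a/(P₁V₁) = -0.6099.
Path (b) isobaric: W = P₁(V₂ − V₁) → W_b/(P₁V₁) = -0.4566.
W_a / W_b = -0.6099 / -0.4566 = 1.336.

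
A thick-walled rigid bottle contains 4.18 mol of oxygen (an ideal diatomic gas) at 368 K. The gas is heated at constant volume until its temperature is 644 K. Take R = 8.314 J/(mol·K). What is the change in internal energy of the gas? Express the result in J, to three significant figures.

Constant volume ⇒ W = 0, so Q = ΔU = nCᵥΔT with Cᵥ = 5R/2 = 20.79 J/(mol·K).
ΔU = (4.18)(20.79)(644 − 368) = 23979 J.

ΔU ≈ 24000 J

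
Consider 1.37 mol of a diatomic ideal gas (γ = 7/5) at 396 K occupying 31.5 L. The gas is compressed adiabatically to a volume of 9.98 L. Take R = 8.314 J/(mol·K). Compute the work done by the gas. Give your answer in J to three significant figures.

W ≈ -6580 J

Adiabatic: TV^(γ−1) = const with γ = 7/5.
T₂ = T₁ (V₁/V₂)^(γ−1) = 396 × (31.5/9.98)^0.4 = 396 × 1.584 = 627.1 K.
W_by = nCᵥ(T₁ − T₂) = (1.37)(20.79)(396 − 627.1) = -6582 J.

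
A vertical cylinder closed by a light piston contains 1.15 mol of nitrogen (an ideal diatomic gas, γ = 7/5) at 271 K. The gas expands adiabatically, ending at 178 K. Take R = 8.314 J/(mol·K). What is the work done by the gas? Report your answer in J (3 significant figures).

W ≈ 2220 J

Adiabatic ⇒ Q = 0, so W_by = −ΔU = nCᵥ(T₁ − T₂).
Cᵥ = 5R/2 = 20.79 J/(mol·K).
W = (1.15)(20.79)(271 − 178) = 2223 J.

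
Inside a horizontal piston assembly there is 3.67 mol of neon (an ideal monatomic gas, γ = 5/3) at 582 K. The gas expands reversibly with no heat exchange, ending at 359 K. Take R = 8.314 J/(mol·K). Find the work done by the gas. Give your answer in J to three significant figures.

W ≈ 10200 J

Adiabatic ⇒ Q = 0, so W_by = −ΔU = nCᵥ(T₁ − T₂).
Cᵥ = 3R/2 = 12.47 J/(mol·K).
W = (3.67)(12.47)(582 − 359) = 10206 J.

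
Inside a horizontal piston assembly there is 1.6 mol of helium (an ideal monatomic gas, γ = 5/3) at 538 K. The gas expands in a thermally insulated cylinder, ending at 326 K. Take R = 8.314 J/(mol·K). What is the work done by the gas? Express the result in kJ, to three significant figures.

W ≈ 4.23 kJ

Adiabatic ⇒ Q = 0, so W_by = −ΔU = nCᵥ(T₁ − T₂).
Cᵥ = 3R/2 = 12.47 J/(mol·K).
W = (1.6)(12.47)(538 − 326) = 4230 J.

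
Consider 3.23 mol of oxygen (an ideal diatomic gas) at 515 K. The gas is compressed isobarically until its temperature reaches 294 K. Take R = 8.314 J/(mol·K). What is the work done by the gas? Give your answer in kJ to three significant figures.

W ≈ -5.93 kJ

Isobaric: W = P ΔV = nR ΔT.
W = (3.23)(8.314)(294 − 515) = -5935 J.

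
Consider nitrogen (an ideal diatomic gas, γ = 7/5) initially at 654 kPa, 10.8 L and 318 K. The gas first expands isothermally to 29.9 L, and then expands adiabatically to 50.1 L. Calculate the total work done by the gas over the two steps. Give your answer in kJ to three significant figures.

Step 1 (isothermal): W = P₁V₁ ln(V₂/V₁) = (7063) ln(29.9/10.8) = 7193 J.
After step 1: P = 236.2 kPa, V = 29.9 L, T = 318 K.
Step 2 (adiabatic): W = (P₁V₁ − P₂V₂)/(γ−1) = (7063 − 5746)/0.4 = 3294 J.
W_total = 7193 + 3294 = 10487 J.

W_total ≈ 10.5 kJ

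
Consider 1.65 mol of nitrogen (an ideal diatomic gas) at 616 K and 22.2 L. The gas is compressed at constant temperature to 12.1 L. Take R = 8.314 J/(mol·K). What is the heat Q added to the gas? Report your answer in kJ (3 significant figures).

Isothermal ⇒ ΔU = 0, so Q = W = nRT ln(V₂/V₁).
Q = (1.65)(8.314)(616) ln(12.1/22.2) = 8450 × -0.6069 = -5128 J.

Q ≈ -5.13 kJ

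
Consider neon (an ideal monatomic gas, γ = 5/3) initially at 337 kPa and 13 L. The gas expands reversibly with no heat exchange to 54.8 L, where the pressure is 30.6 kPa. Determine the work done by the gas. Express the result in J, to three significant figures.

Adiabatic: W = (P₁V₁ − P₂V₂)/(γ − 1) with γ = 5/3.
P₁V₁ = 4381 J, P₂V₂ = 1677 J.
W = (4381 − 1677) / 0.6667 = 4056 J.

W ≈ 4060 J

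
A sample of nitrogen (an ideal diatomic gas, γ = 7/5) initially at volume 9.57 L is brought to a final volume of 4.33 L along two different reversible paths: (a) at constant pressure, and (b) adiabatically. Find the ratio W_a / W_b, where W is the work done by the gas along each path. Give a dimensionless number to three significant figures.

W_a / W_b ≈ 0.587

Path (a) isobaric: W = P₁(V₂ − V₁) → W_a/(P₁V₁) = -0.5475.
Path (b) adiabatic: W = P₁V₁(1 − (V₁/V₂)^(γ−1))/(γ−1) → W_b/(P₁V₁) = -0.9333.
W_a / W_b = -0.5475 / -0.9333 = 0.5867.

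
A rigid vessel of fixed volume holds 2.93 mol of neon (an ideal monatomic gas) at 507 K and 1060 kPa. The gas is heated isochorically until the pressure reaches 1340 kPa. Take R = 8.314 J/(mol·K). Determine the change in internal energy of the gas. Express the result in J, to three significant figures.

ΔU ≈ 4890 J

Constant volume ⇒ W = 0, so Q = ΔU = nCᵥΔT with Cᵥ = 3R/2 = 12.47 J/(mol·K).
At constant V, T₂/T₁ = P₂/P₁ ⇒ ΔT = T₁(P₂/P₁ − 1) = 507·(1340/1060 − 1) = 133.9 K.
ΔU = (2.93)(12.47)(133.9) = 4894 J.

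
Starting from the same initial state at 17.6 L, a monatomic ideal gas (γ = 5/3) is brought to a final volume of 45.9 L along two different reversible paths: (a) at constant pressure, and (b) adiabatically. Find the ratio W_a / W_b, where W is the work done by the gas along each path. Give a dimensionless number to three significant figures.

Path (a) isobaric: W = P₁(V₂ − V₁) → W_a/(P₁V₁) = 1.608.
Path (b) adiabatic: W = P₁V₁(1 − (V₁/V₂)^(γ−1))/(γ−1) → W_b/(P₁V₁) = 0.7083.
W_a / W_b = 1.608 / 0.7083 = 2.27.

W_a / W_b ≈ 2.27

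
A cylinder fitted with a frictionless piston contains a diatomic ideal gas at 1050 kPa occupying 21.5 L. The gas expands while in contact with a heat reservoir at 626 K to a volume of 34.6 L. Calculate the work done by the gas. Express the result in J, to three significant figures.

Isothermal: W = nRT ln(V₂/V₁) = P₁V₁ ln(V₂/V₁).
P₁V₁ = (1050 kPa)(21.5 L) = 22575 J.
W = 22575 × ln(34.6/21.5) = 22575 × 0.4758
W_by_gas = 10741 J.

W ≈ 10700 J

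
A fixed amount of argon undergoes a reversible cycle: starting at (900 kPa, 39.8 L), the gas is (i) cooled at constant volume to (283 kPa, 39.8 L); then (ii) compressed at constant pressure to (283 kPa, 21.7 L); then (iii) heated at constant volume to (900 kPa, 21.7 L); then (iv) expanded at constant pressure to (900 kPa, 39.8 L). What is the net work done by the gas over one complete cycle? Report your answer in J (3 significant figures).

Constant-volume legs do no work.
W(ii) = (283)(21.7 − 39.8) = -5122 J; W(iv) = (900)(39.8 − 21.7) = 16290 J.
W_net = -5122 + 16290 = 11168 J (the clockwise enclosed area).

W_net ≈ 11200 J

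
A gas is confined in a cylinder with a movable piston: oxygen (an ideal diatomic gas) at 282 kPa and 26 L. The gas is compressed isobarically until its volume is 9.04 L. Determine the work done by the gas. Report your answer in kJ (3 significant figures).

W ≈ -4.78 kJ

Isobaric: W = P ΔV.
W = (282 kPa)(9.04 − 26 L) = (282)(-16.96) = -4783 J.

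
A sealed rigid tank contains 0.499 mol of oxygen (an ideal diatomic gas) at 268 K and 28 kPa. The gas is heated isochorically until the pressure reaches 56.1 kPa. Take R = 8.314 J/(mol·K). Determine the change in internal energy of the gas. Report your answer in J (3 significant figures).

Constant volume ⇒ W = 0, so Q = ΔU = nCᵥΔT with Cᵥ = 5R/2 = 20.79 J/(mol·K).
At constant V, T₂/T₁ = P₂/P₁ ⇒ ΔT = T₁(P₂/P₁ − 1) = 268·(56.1/28 − 1) = 269 K.
ΔU = (0.499)(20.79)(269) = 2790 J.

ΔU ≈ 2790 J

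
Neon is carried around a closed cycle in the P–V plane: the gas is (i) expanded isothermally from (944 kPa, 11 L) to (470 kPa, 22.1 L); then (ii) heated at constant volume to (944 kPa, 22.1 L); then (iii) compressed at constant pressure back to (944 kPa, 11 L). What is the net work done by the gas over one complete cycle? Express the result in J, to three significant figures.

W_net ≈ -3230 J

Leg (i): W = PᵢVᵢ ln(V_f/Vᵢ) = (10384) ln(22.1/11) = 7245 J.
Leg (ii): W = 0.
Leg (iii): W = PΔV = (944)(11 − 22.1) = -10478 J.
W_net = 7245 − 10478 = -3234 J.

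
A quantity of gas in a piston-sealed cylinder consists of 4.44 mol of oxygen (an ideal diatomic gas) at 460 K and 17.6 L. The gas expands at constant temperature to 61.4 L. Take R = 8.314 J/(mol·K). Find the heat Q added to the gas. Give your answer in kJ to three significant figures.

Isothermal ⇒ ΔU = 0, so Q = W = nRT ln(V₂/V₁).
Q = (4.44)(8.314)(460) ln(61.4/17.6) = 16981 × 1.25 = 21217 J.

Q ≈ 21.2 kJ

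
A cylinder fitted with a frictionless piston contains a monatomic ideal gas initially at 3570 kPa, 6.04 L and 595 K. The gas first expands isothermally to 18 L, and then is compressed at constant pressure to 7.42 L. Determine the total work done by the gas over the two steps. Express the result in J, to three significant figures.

W_total ≈ 10900 J

Step 1 (isothermal): W = P₁V₁ ln(V₂/V₁) = (21563) ln(18/6.04) = 23546 J.
After step 1: P = 1198 kPa, V = 18 L, T = 595 K.
Step 2 (isobaric): W = PΔV = (1198 kPa)(7.42 − 18 L) = -12674 J.
W_total = 23546 − 12674 = 10872 J.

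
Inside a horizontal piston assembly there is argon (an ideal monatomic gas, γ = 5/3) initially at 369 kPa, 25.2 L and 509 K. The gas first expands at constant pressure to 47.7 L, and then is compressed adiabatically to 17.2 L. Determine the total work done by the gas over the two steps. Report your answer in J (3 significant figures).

Step 1 (isobaric): W = PΔV = (369 kPa)(47.7 − 25.2 L) = 8303 J.
After step 1: P = 369 kPa, V = 47.7 L, T = 963.5 K.
Step 2 (adiabatic): W = (P₁V₁ − P₂V₂)/(γ−1) = (17601 − 34743)/0.667 = -25713 J.
W_total = 8303 − 25713 = -17411 J.

W_total ≈ -17400 J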